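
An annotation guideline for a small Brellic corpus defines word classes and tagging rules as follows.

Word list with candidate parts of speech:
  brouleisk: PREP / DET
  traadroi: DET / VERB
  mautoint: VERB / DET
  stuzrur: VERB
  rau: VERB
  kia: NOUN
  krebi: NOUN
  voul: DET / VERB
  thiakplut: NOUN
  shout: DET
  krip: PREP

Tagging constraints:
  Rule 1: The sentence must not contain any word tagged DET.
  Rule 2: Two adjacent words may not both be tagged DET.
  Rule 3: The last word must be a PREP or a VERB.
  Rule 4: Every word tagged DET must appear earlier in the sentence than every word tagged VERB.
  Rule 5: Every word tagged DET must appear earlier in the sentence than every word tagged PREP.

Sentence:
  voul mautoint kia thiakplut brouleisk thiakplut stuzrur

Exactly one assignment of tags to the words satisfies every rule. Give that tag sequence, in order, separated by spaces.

VERB VERB NOUN NOUN PREP NOUN VERB

Candidates per position — 1:voul {DET,VERB}; 2:mautoint {VERB,DET}; 3:kia {NOUN}; 4:thiakplut {NOUN}; 5:brouleisk {PREP,DET}; 6:thiakplut {NOUN}; 7:stuzrur {VERB}.
Word 1 cannot be DET — rule 1 would then fail for every completion. It is VERB.
Word 2 cannot be DET — rule 1 would then fail for every completion. It is VERB.
Word 5 cannot be DET — rule 1 would then fail for every completion. It is PREP.
That leaves exactly one tagging: VERB VERB NOUN NOUN PREP NOUN VERB.
Verifying each rule — rule 1 holds; rule 2 holds; rule 3 holds; rule 4 holds; rule 5 holds.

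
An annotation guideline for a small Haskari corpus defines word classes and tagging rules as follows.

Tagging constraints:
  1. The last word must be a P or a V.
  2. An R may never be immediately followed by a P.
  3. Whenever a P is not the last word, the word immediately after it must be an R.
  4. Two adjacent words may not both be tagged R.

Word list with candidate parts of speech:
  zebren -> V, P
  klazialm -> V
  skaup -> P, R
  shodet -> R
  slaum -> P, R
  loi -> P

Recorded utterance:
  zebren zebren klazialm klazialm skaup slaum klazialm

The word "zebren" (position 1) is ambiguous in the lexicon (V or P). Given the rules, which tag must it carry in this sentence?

Candidates per position — 1:zebren {V,P}; 2:zebren {V,P}; 3:klazialm {V}; 4:klazialm {V}; 5:skaup {P,R}; 6:slaum {P,R}; 7:klazialm {V}.
Position 1: P is ruled out by rule 3; that leaves V.
Position 2: P is ruled out by rule 3; that leaves V.
Position 6: P is ruled out by rule 3; that leaves R.
Position 5: R is ruled out by rule 4; that leaves P.
That leaves exactly one tagging: V V V V P R V.
Rule-by-rule: rule 1 ✓; rule 2 ✓; rule 3 ✓; rule 4 ✓.

V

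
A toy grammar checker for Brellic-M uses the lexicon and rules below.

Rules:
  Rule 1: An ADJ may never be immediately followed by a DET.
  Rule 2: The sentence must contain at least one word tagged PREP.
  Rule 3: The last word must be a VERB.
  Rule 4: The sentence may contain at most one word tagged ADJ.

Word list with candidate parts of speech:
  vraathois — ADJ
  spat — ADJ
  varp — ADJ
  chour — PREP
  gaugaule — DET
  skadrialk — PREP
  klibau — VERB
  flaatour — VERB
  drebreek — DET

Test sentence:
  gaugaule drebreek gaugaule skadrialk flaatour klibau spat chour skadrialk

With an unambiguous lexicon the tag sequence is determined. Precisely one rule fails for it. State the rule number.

Fixed tagging: DET DET DET PREP VERB VERB ADJ PREP PREP.
Applying the rules: R1 ok, R2 ok, R3 fails, R4 ok.
Only rule 3 fails.

3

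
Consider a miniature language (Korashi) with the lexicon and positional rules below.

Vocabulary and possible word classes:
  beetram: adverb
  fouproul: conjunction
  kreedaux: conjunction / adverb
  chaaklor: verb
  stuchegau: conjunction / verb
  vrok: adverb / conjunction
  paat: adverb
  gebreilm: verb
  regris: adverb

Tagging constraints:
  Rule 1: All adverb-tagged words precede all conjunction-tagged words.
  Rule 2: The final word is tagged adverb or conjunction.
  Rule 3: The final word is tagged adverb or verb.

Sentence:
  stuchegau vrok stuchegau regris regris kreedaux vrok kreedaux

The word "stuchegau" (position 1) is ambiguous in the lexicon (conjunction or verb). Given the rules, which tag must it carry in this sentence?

verb

Candidates per position — 1:stuchegau {conjunction,verb}; 2:vrok {adverb,conjunction}; 3:stuchegau {conjunction,verb}; 4:regris {adverb}; 5:regris {adverb}; 6:kreedaux {conjunction,adverb}; 7:vrok {adverb,conjunction}; 8:kreedaux {conjunction,adverb}.
Position 1: conjunction is ruled out by rule 1; that leaves verb.
Position 2: conjunction is ruled out by rule 1; that leaves adverb.
Position 3: conjunction is ruled out by rule 1; that leaves verb.
Position 8: conjunction is ruled out by rule 3; that leaves adverb.
Position 6: conjunction is ruled out by rule 1; that leaves adverb.
Position 7: conjunction is ruled out by rule 1; that leaves adverb.
The only consistent sequence is: verb adverb verb adverb adverb adverb adverb adverb.
Check: rule 1 holds; rule 2 holds; rule 3 holds.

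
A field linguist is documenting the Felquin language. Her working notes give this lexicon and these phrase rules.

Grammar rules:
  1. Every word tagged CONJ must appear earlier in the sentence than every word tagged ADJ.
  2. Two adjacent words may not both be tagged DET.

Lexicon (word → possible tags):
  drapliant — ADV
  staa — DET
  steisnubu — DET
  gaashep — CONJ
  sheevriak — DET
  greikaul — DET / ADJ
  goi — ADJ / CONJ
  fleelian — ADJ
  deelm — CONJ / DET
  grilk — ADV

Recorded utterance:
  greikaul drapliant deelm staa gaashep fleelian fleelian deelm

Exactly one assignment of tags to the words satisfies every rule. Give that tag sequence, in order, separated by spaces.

DET ADV CONJ DET CONJ ADJ ADJ DET

Candidates per position — 1:greikaul {DET,ADJ}; 2:drapliant {ADV}; 3:deelm {CONJ,DET}; 4:staa {DET}; 5:gaashep {CONJ}; 6:fleelian {ADJ}; 7:fleelian {ADJ}; 8:deelm {CONJ,DET}.
If word 1 were ADJ, no tagging could satisfy rule 1; so word 1 is DET.
If word 3 were DET, no tagging could satisfy rule 2; so word 3 is CONJ.
If word 8 were CONJ, no tagging could satisfy rule 1; so word 8 is DET.
That leaves exactly one tagging: DET ADV CONJ DET CONJ ADJ ADJ DET.
Rule-by-rule: rule 1 ok; rule 2 ok.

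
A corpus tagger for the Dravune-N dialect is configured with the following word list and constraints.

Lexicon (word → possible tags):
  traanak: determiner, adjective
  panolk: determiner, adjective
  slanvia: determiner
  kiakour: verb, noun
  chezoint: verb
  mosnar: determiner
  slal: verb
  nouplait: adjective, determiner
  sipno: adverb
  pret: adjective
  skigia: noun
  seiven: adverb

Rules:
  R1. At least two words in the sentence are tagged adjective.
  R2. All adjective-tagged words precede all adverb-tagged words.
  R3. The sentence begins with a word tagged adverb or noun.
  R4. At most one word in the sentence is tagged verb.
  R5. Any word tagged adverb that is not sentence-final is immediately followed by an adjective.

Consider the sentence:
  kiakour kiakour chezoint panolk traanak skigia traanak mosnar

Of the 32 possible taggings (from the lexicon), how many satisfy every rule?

Candidates per position — 1:kiakour {verb,noun}; 2:kiakour {verb,noun}; 3:chezoint {verb}; 4:panolk {determiner,adjective}; 5:traanak {determiner,adjective}; 6:skigia {noun}; 7:traanak {determiner,adjective}; 8:mosnar {determiner}.
There are 32 candidate sequences in total.
The sequences that satisfy every rule: noun noun verb determiner adjective noun adjective determiner; noun noun verb adjective determiner noun adjective determiner; noun noun verb adjective adjective noun determiner determiner; noun noun verb adjective adjective noun adjective determiner.
Count = 4.

4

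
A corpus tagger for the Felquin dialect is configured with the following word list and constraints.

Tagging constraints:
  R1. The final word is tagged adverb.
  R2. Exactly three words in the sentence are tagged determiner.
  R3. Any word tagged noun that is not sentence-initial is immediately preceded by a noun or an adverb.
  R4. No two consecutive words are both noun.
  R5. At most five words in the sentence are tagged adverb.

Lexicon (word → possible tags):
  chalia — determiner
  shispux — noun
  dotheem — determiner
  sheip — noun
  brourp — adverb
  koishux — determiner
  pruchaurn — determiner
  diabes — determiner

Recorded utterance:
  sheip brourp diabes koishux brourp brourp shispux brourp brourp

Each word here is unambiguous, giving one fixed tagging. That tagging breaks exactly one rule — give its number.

Fixed tagging: noun adverb determiner determiner adverb adverb noun adverb adverb.
Checking each rule: R1 ✓, R2 ✗, R3 ✓, R4 ✓, R5 ✓.
Only rule 2 fails.

2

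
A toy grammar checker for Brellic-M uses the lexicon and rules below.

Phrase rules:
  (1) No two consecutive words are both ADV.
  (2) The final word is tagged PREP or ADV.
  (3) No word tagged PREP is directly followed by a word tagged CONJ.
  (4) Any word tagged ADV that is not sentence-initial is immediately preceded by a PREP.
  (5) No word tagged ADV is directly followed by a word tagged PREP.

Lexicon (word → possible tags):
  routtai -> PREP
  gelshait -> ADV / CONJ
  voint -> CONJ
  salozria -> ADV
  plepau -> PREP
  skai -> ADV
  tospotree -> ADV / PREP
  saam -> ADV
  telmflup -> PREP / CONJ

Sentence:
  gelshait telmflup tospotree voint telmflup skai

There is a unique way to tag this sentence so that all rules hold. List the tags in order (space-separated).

Candidates per position — 1:gelshait {ADV,CONJ}; 2:telmflup {PREP,CONJ}; 3:tospotree {ADV,PREP}; 4:voint {CONJ}; 5:telmflup {PREP,CONJ}; 6:skai {ADV}.
Word 3 cannot be PREP — rule 3 would then fail for every completion. It is ADV.
Word 5 cannot be CONJ — rule 4 would then fail for every completion. It is PREP.
Word 2 cannot be CONJ — rule 4 would then fail for every completion. It is PREP.
Word 1 cannot be ADV — rule 5 would then fail for every completion. It is CONJ.
So the tagging must be: CONJ PREP ADV CONJ PREP ADV.
Rule-by-rule: rule 1 ok; rule 2 ok; rule 3 ok; rule 4 ok; rule 5 ok.

CONJ PREP ADV CONJ PREP ADV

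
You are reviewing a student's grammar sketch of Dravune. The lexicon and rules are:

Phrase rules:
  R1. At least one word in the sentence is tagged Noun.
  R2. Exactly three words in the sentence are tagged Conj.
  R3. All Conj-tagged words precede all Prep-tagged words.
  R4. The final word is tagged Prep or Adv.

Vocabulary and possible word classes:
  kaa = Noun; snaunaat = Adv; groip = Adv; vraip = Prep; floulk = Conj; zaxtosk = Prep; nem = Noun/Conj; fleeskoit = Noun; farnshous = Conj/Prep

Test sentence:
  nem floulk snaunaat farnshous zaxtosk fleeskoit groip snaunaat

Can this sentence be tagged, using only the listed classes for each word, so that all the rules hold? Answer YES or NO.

YES

Candidates per position — 1:nem {Noun,Conj}; 2:floulk {Conj}; 3:snaunaat {Adv}; 4:farnshous {Conj,Prep}; 5:zaxtosk {Prep}; 6:fleeskoit {Noun}; 7:groip {Adv}; 8:snaunaat {Adv}.
One satisfying assignment: Conj Conj Adv Conj Prep Noun Adv Adv.
Rule-by-rule: rule 1 holds; rule 2 holds; rule 3 holds; rule 4 holds.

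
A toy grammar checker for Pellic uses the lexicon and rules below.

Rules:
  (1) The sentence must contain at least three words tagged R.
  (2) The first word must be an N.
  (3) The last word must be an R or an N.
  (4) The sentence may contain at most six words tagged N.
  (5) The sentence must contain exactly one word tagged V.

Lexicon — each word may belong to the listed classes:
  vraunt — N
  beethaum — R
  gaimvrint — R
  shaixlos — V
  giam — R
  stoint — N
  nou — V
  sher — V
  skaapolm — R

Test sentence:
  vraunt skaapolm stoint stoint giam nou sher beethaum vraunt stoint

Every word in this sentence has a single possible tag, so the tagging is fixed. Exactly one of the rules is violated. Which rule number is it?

5

Fixed tagging: N R N N R V V R N N.
Applying the rules: R1 ✓, R2 ✓, R3 ✓, R4 ✓, R5 ✗.
Only rule 5 fails.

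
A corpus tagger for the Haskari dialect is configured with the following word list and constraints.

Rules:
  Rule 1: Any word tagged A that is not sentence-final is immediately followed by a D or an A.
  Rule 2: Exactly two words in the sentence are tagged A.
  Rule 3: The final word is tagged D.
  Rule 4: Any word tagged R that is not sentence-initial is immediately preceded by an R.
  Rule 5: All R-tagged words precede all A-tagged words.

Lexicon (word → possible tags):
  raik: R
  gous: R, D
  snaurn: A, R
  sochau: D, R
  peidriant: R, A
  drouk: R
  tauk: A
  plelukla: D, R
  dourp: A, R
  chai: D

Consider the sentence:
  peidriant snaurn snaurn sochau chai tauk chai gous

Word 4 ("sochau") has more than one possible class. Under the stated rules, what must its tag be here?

Candidates per position — 1:peidriant {R,A}; 2:snaurn {A,R}; 3:snaurn {A,R}; 4:sochau {D,R}; 5:chai {D}; 6:tauk {A}; 7:chai {D}; 8:gous {R,D}.
Position 8: tagging it R would leave rule 3 unsatisfiable, so it must be D.
Position 4: the remaining choice is settled jointly with positions 1, 2, 3 — only D at position 4 is part of a tagging that satisfies every rule.
The only consistent sequence is: R R A D D A D D.
Check: rule 1 holds; rule 2 holds; rule 3 holds; rule 4 holds; rule 5 holds.

D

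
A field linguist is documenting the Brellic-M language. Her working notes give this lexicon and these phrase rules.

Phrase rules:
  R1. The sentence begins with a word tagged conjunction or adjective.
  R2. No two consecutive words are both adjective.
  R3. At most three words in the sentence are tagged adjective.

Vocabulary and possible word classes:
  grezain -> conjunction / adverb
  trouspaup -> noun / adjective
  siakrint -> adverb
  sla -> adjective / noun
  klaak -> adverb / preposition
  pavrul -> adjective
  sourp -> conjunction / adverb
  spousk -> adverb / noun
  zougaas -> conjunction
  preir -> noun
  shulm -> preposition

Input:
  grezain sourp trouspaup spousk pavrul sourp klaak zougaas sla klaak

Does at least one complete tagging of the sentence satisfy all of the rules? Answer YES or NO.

Candidates per position — 1:grezain {conjunction,adverb}; 2:sourp {conjunction,adverb}; 3:trouspaup {noun,adjective}; 4:spousk {adverb,noun}; 5:pavrul {adjective}; 6:sourp {conjunction,adverb}; 7:klaak {adverb,preposition}; 8:zougaas {conjunction}; 9:sla {adjective,noun}; 10:klaak {adverb,preposition}.
One satisfying assignment: conjunction conjunction noun adverb adjective conjunction adverb conjunction noun adverb.
Checking: rule 1 holds; rule 2 holds; rule 3 holds.

YES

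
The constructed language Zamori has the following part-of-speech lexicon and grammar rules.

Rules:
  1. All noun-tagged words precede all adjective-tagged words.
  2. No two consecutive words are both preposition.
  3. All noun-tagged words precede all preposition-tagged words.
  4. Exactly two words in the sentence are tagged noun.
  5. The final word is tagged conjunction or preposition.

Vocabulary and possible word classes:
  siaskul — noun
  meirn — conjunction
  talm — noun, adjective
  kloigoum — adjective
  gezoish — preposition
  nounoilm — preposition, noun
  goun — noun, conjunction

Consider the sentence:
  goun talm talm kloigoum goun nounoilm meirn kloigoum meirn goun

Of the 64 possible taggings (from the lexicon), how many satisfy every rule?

Candidates per position — 1:goun {noun,conjunction}; 2:talm {noun,adjective}; 3:talm {noun,adjective}; 4:kloigoum {adjective}; 5:goun {noun,conjunction}; 6:nounoilm {preposition,noun}; 7:meirn {conjunction}; 8:kloigoum {adjective}; 9:meirn {conjunction}; 10:goun {noun,conjunction}.
There are 64 candidate sequences in total.
The sequences that satisfy every rule: noun noun adjective adjective conjunction preposition conjunction adjective conjunction conjunction; conjunction noun noun adjective conjunction preposition conjunction adjective conjunction conjunction.
Count = 2.

2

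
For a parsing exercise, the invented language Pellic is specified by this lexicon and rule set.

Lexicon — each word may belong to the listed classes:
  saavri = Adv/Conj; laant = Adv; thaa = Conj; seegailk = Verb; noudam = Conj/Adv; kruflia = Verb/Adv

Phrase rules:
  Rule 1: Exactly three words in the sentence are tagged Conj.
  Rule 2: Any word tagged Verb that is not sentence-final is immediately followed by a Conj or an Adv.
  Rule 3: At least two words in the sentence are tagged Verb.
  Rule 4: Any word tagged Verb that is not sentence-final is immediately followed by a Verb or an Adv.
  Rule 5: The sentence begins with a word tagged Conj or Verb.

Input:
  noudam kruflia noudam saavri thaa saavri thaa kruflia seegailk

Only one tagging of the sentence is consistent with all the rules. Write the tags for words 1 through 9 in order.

Conj Verb Adv Adv Conj Adv Conj Adv Verb

Candidates per position — 1:noudam {Conj,Adv}; 2:kruflia {Verb,Adv}; 3:noudam {Conj,Adv}; 4:saavri {Adv,Conj}; 5:thaa {Conj}; 6:saavri {Adv,Conj}; 7:thaa {Conj}; 8:kruflia {Verb,Adv}; 9:seegailk {Verb}.
At position 1, choosing Adv makes rule 5 impossible to satisfy; hence Conj.
At position 3, choosing Conj makes rule 1 impossible to satisfy; hence Adv.
At position 4, choosing Conj makes rule 1 impossible to satisfy; hence Adv.
At position 6, choosing Conj makes rule 1 impossible to satisfy; hence Adv.
At position 8, choosing Verb makes rule 2 impossible to satisfy; hence Adv.
At position 2, choosing Adv makes rule 3 impossible to satisfy; hence Verb.
So the tagging must be: Conj Verb Adv Adv Conj Adv Conj Adv Verb.
Check: rule 1 ✓; rule 2 ✓; rule 3 ✓; rule 4 ✓; rule 5 ✓.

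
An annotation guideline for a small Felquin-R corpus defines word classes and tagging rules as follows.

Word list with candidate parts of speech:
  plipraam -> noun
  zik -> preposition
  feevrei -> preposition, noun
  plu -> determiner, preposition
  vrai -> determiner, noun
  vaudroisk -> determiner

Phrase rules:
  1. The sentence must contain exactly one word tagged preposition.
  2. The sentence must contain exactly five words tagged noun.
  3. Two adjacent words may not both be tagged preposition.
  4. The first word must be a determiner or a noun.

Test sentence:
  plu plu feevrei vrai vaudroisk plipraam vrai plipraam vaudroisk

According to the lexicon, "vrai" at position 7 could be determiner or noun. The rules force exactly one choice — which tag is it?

Candidates per position — 1:plu {determiner,preposition}; 2:plu {determiner,preposition}; 3:feevrei {preposition,noun}; 4:vrai {determiner,noun}; 5:vaudroisk {determiner}; 6:plipraam {noun}; 7:vrai {determiner,noun}; 8:plipraam {noun}; 9:vaudroisk {determiner}.
If word 1 were preposition, no tagging could satisfy rule 4; so word 1 is determiner.
If word 3 were preposition, no tagging could satisfy rule 2; so word 3 is noun.
If word 4 were determiner, no tagging could satisfy rule 2; so word 4 is noun.
If word 7 were determiner, no tagging could satisfy rule 2; so word 7 is noun.
If word 2 were determiner, no tagging could satisfy rule 1; so word 2 is preposition.
The only consistent sequence is: determiner preposition noun noun determiner noun noun noun determiner.
Verifying each rule — rule 1 holds; rule 2 holds; rule 3 holds; rule 4 holds.

noun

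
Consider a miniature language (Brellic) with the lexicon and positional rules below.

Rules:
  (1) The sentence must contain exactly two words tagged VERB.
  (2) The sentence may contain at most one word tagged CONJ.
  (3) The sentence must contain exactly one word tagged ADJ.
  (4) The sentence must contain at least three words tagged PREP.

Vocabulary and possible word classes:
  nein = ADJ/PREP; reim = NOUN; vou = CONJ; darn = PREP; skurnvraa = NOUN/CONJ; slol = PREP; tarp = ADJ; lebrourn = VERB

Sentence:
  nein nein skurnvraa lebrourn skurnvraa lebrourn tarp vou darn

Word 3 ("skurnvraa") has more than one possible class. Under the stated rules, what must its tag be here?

NOUN

Candidates per position — 1:nein {ADJ,PREP}; 2:nein {ADJ,PREP}; 3:skurnvraa {NOUN,CONJ}; 4:lebrourn {VERB}; 5:skurnvraa {NOUN,CONJ}; 6:lebrourn {VERB}; 7:tarp {ADJ}; 8:vou {CONJ}; 9:darn {PREP}.
Position 1: tagging it ADJ would leave rule 3 unsatisfiable, so it must be PREP.
Position 2: tagging it ADJ would leave rule 3 unsatisfiable, so it must be PREP.
Position 3: tagging it CONJ would leave rule 2 unsatisfiable, so it must be NOUN.
Position 5: tagging it CONJ would leave rule 2 unsatisfiable, so it must be NOUN.
The unique satisfying tagging is: PREP PREP NOUN VERB NOUN VERB ADJ CONJ PREP.
Checking: rule 1 satisfied; rule 2 satisfied; rule 3 satisfied; rule 4 satisfied.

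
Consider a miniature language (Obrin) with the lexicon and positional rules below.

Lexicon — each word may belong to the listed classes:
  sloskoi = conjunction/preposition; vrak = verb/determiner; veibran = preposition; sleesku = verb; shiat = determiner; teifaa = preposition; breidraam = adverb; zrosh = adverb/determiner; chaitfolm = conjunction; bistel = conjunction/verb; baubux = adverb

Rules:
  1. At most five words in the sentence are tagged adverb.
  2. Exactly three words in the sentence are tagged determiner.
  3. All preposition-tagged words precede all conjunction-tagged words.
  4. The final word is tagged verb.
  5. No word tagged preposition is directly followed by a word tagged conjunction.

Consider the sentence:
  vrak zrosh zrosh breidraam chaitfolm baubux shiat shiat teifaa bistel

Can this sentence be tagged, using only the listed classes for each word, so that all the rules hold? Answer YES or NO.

NO

Candidates per position — 1:vrak {verb,determiner}; 2:zrosh {adverb,determiner}; 3:zrosh {adverb,determiner}; 4:breidraam {adverb}; 5:chaitfolm {conjunction}; 6:baubux {adverb}; 7:shiat {determiner}; 8:shiat {determiner}; 9:teifaa {preposition}; 10:bistel {conjunction,verb}.
Rule 3 cannot be satisfied by any choice of tags from the lexicon.
So there is no consistent tagging.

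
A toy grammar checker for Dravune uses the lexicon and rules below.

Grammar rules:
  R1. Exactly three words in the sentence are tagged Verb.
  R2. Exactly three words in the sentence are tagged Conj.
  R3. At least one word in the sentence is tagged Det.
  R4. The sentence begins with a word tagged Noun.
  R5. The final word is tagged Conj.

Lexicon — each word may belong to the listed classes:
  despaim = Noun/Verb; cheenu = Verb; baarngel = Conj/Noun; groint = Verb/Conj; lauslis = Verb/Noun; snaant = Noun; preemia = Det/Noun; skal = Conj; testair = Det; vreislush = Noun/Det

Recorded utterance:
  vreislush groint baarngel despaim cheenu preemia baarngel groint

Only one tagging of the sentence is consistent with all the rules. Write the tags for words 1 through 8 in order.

Candidates per position — 1:vreislush {Noun,Det}; 2:groint {Verb,Conj}; 3:baarngel {Conj,Noun}; 4:despaim {Noun,Verb}; 5:cheenu {Verb}; 6:preemia {Det,Noun}; 7:baarngel {Conj,Noun}; 8:groint {Verb,Conj}.
Position 1: tagging it Det would leave rule 4 unsatisfiable, so it must be Noun.
Position 6: tagging it Noun would leave rule 3 unsatisfiable, so it must be Det.
Position 8: tagging it Verb would leave rule 5 unsatisfiable, so it must be Conj.
Position 2: tagging it Conj would leave rule 1 unsatisfiable, so it must be Verb.
Position 3: tagging it Noun would leave rule 2 unsatisfiable, so it must be Conj.
Position 4: tagging it Noun would leave rule 1 unsatisfiable, so it must be Verb.
Position 7: tagging it Noun would leave rule 2 unsatisfiable, so it must be Conj.
That leaves exactly one tagging: Noun Verb Conj Verb Verb Det Conj Conj.
Rule-by-rule: rule 1 holds; rule 2 holds; rule 3 holds; rule 4 holds; rule 5 holds.

Noun Verb Conj Verb Verb Det Conj Conj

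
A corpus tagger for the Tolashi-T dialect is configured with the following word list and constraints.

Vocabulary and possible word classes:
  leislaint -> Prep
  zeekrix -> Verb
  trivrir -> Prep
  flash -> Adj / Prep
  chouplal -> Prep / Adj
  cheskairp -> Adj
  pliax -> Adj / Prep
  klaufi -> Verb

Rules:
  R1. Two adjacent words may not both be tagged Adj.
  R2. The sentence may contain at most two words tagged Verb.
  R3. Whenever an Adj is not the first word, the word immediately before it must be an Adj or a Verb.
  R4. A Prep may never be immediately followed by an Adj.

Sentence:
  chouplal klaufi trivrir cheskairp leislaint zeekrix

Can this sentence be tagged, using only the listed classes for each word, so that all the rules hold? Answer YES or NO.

NO

Candidates per position — 1:chouplal {Prep,Adj}; 2:klaufi {Verb}; 3:trivrir {Prep}; 4:cheskairp {Adj}; 5:leislaint {Prep}; 6:zeekrix {Verb}.
Rule 3 cannot be satisfied by any choice of tags from the lexicon.
So there is no consistent tagging.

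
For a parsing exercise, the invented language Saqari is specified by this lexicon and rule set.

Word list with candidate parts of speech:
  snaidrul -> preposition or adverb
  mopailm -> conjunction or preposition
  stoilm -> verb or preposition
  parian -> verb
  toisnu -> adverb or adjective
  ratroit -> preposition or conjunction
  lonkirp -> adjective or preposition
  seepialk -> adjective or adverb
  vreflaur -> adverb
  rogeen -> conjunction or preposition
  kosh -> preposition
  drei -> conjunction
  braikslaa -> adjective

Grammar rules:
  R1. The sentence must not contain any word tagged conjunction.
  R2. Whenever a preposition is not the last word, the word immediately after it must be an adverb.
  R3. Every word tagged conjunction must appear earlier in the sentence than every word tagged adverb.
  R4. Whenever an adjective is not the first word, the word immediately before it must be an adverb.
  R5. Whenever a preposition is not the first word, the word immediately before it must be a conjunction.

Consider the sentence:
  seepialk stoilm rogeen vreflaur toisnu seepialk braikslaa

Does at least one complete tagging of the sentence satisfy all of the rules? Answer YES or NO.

NO

Candidates per position — 1:seepialk {adjective,adverb}; 2:stoilm {verb,preposition}; 3:rogeen {conjunction,preposition}; 4:vreflaur {adverb}; 5:toisnu {adverb,adjective}; 6:seepialk {adjective,adverb}; 7:braikslaa {adjective}.
Every candidate sequence violates at least one rule; no consistent tagging exists.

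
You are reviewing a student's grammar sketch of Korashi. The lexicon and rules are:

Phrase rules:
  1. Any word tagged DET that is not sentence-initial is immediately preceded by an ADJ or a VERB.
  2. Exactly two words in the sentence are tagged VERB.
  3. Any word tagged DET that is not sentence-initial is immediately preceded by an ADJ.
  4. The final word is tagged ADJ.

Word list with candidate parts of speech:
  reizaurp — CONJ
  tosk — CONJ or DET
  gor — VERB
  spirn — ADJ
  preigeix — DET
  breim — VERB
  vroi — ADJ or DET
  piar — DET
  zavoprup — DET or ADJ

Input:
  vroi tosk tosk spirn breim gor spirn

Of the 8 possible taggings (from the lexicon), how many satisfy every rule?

Candidates per position — 1:vroi {ADJ,DET}; 2:tosk {CONJ,DET}; 3:tosk {CONJ,DET}; 4:spirn {ADJ}; 5:breim {VERB}; 6:gor {VERB}; 7:spirn {ADJ}.
There are 8 candidate sequences in total.
The sequences that satisfy every rule: ADJ CONJ CONJ ADJ VERB VERB ADJ; ADJ DET CONJ ADJ VERB VERB ADJ; DET CONJ CONJ ADJ VERB VERB ADJ.
Count = 3.

3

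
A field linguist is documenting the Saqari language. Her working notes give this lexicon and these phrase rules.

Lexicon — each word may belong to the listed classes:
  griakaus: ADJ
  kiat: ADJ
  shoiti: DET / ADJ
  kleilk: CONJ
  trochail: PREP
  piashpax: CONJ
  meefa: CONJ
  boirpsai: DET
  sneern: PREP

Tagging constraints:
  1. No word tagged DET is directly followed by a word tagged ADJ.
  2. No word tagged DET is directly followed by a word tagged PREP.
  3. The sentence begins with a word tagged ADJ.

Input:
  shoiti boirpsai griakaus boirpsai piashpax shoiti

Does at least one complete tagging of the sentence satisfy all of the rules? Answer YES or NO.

NO

Candidates per position — 1:shoiti {DET,ADJ}; 2:boirpsai {DET}; 3:griakaus {ADJ}; 4:boirpsai {DET}; 5:piashpax {CONJ}; 6:shoiti {DET,ADJ}.
Rule 1 cannot be satisfied by any choice of tags from the lexicon.
So there is no consistent tagging.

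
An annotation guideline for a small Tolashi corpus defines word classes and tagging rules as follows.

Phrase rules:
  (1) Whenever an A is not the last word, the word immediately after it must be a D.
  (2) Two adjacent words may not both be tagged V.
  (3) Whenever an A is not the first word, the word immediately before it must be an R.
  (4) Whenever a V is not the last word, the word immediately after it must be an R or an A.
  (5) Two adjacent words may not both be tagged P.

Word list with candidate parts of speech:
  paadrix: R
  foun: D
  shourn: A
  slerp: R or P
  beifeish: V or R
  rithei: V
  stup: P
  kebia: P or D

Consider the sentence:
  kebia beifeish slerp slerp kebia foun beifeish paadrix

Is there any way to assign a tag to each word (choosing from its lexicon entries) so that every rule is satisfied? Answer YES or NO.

Candidates per position — 1:kebia {P,D}; 2:beifeish {V,R}; 3:slerp {R,P}; 4:slerp {R,P}; 5:kebia {P,D}; 6:foun {D}; 7:beifeish {V,R}; 8:paadrix {R}.
One satisfying assignment: P V R R P D V R.
Rule-by-rule: rule 1 ok; rule 2 ok; rule 3 ok; rule 4 ok; rule 5 ok.

YES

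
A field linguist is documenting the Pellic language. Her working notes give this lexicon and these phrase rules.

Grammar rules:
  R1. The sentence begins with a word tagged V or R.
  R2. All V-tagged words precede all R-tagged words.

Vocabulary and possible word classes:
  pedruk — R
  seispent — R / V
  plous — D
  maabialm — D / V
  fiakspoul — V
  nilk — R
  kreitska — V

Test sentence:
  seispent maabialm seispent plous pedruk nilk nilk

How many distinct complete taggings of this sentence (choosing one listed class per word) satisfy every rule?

5

Candidates per position — 1:seispent {R,V}; 2:maabialm {D,V}; 3:seispent {R,V}; 4:plous {D}; 5:pedruk {R}; 6:nilk {R}; 7:nilk {R}.
There are 8 candidate sequences in total.
The sequences that satisfy every rule: R D R D R R R; V D R D R R R; V D V D R R R; V V R D R R R; V V V D R R R.
Count = 5.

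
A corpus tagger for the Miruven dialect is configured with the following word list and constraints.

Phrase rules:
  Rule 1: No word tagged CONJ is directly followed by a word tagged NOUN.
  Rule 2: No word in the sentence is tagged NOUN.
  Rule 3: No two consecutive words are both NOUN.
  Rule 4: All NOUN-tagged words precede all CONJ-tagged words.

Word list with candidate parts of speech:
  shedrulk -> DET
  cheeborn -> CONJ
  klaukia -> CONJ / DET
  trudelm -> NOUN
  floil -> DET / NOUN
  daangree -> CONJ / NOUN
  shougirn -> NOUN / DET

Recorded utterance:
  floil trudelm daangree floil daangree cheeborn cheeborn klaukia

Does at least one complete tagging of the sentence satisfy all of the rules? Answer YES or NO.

Candidates per position — 1:floil {DET,NOUN}; 2:trudelm {NOUN}; 3:daangree {CONJ,NOUN}; 4:floil {DET,NOUN}; 5:daangree {CONJ,NOUN}; 6:cheeborn {CONJ}; 7:cheeborn {CONJ}; 8:klaukia {CONJ,DET}.
Rule 2 cannot be satisfied by any choice of tags from the lexicon.
So there is no consistent tagging.

NO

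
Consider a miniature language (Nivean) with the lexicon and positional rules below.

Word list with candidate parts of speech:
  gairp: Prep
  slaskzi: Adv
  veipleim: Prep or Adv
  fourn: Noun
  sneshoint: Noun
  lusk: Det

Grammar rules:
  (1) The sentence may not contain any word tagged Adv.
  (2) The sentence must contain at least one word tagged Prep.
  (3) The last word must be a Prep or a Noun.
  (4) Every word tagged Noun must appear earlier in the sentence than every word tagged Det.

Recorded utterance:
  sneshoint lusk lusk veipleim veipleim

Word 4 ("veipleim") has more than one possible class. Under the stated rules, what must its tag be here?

Candidates per position — 1:sneshoint {Noun}; 2:lusk {Det}; 3:lusk {Det}; 4:veipleim {Prep,Adv}; 5:veipleim {Prep,Adv}.
Position 4: tagging it Adv would leave rule 1 unsatisfiable, so it must be Prep.
Position 5: tagging it Adv would leave rule 1 unsatisfiable, so it must be Prep.
That leaves exactly one tagging: Noun Det Det Prep Prep.
Check: rule 1 satisfied; rule 2 satisfied; rule 3 satisfied; rule 4 satisfied.

Prep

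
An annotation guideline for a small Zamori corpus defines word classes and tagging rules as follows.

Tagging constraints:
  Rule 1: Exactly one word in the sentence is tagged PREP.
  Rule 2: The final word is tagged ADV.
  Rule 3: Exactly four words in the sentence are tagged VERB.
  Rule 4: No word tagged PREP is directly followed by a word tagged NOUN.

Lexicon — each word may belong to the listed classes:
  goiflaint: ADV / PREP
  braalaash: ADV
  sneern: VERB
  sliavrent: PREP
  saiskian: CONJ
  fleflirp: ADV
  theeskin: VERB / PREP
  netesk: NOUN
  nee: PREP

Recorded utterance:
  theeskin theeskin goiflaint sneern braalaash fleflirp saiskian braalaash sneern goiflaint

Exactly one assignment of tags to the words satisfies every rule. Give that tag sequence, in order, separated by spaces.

VERB VERB PREP VERB ADV ADV CONJ ADV VERB ADV

Candidates per position — 1:theeskin {VERB,PREP}; 2:theeskin {VERB,PREP}; 3:goiflaint {ADV,PREP}; 4:sneern {VERB}; 5:braalaash {ADV}; 6:fleflirp {ADV}; 7:saiskian {CONJ}; 8:braalaash {ADV}; 9:sneern {VERB}; 10:goiflaint {ADV,PREP}.
If word 1 were PREP, no tagging could satisfy rule 3; so word 1 is VERB.
If word 2 were PREP, no tagging could satisfy rule 3; so word 2 is VERB.
If word 10 were PREP, no tagging could satisfy rule 2; so word 10 is ADV.
If word 3 were ADV, no tagging could satisfy rule 1; so word 3 is PREP.
The only consistent sequence is: VERB VERB PREP VERB ADV ADV CONJ ADV VERB ADV.
Checking: rule 1 satisfied; rule 2 satisfied; rule 3 satisfied; rule 4 satisfied.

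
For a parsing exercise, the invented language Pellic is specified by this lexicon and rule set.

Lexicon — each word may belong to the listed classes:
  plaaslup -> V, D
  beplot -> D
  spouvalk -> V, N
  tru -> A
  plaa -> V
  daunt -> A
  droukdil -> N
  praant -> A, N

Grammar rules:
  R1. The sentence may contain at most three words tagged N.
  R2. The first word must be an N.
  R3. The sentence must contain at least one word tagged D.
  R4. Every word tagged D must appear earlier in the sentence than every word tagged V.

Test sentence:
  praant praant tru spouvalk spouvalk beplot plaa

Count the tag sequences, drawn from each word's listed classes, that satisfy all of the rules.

Candidates per position — 1:praant {A,N}; 2:praant {A,N}; 3:tru {A}; 4:spouvalk {V,N}; 5:spouvalk {V,N}; 6:beplot {D}; 7:plaa {V}.
There are 16 candidate sequences in total.
The sequences that satisfy every rule: N A A N N D V.
Count = 1.

1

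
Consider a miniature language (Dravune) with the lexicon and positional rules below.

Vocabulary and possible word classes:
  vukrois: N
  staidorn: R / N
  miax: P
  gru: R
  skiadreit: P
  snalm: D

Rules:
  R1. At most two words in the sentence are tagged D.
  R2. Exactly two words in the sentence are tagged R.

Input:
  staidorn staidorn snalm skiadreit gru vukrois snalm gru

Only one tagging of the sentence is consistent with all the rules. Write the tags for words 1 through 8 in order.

N N D P R N D R

Candidates per position — 1:staidorn {R,N}; 2:staidorn {R,N}; 3:snalm {D}; 4:skiadreit {P}; 5:gru {R}; 6:vukrois {N}; 7:snalm {D}; 8:gru {R}.
If word 1 were R, no tagging could satisfy rule 2; so word 1 is N.
If word 2 were R, no tagging could satisfy rule 2; so word 2 is N.
The unique satisfying tagging is: N N D P R N D R.
Checking: rule 1 holds; rule 2 holds.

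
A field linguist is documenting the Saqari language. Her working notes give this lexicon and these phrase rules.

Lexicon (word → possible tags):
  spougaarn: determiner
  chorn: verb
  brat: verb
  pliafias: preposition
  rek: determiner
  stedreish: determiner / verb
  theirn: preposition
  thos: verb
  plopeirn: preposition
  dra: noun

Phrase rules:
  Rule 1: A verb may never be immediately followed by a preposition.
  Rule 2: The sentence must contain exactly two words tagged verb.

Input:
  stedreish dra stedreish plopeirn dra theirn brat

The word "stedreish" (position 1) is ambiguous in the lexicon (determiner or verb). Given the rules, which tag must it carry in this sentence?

Candidates per position — 1:stedreish {determiner,verb}; 2:dra {noun}; 3:stedreish {determiner,verb}; 4:plopeirn {preposition}; 5:dra {noun}; 6:theirn {preposition}; 7:brat {verb}.
If word 3 were verb, no tagging could satisfy rule 1; so word 3 is determiner.
If word 1 were determiner, no tagging could satisfy rule 2; so word 1 is verb.
So the tagging must be: verb noun determiner preposition noun preposition verb.
Verifying each rule — rule 1 satisfied; rule 2 satisfied.

verb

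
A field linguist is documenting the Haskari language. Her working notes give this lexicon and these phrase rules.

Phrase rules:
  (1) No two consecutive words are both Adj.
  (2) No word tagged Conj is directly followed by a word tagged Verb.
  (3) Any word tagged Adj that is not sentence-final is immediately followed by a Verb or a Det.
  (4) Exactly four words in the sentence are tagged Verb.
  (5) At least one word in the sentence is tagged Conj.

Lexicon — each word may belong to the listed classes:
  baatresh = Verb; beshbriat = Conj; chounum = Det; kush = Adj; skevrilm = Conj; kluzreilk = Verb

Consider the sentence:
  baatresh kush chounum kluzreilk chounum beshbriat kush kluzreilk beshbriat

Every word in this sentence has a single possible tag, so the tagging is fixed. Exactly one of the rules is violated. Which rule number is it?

Fixed tagging: Verb Adj Det Verb Det Conj Adj Verb Conj.
Applying the rules: R1 ok, R2 ok, R3 ok, R4 fails, R5 ok.
Only rule 4 fails.

4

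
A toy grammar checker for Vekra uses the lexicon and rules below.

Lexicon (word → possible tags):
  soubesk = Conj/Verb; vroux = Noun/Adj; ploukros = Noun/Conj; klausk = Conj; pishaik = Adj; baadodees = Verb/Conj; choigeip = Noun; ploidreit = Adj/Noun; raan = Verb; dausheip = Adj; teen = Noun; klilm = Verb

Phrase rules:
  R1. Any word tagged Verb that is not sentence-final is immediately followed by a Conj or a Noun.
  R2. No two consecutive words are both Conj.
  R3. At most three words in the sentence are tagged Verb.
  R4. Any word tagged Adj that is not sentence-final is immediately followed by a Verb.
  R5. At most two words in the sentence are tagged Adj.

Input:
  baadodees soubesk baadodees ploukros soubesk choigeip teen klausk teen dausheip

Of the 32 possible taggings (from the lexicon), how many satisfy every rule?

Candidates per position — 1:baadodees {Verb,Conj}; 2:soubesk {Conj,Verb}; 3:baadodees {Verb,Conj}; 4:ploukros {Noun,Conj}; 5:soubesk {Conj,Verb}; 6:choigeip {Noun}; 7:teen {Noun}; 8:klausk {Conj}; 9:teen {Noun}; 10:dausheip {Adj}.
There are 32 candidate sequences in total.
The sequences that satisfy every rule: Verb Conj Verb Noun Conj Noun Noun Conj Noun Adj; Verb Conj Verb Noun Verb Noun Noun Conj Noun Adj; Verb Conj Verb Conj Verb Noun Noun Conj Noun Adj; Conj Verb Conj Noun Conj Noun Noun Conj Noun Adj; Conj Verb Conj Noun Verb Noun Noun Conj Noun Adj.
Count = 5.

5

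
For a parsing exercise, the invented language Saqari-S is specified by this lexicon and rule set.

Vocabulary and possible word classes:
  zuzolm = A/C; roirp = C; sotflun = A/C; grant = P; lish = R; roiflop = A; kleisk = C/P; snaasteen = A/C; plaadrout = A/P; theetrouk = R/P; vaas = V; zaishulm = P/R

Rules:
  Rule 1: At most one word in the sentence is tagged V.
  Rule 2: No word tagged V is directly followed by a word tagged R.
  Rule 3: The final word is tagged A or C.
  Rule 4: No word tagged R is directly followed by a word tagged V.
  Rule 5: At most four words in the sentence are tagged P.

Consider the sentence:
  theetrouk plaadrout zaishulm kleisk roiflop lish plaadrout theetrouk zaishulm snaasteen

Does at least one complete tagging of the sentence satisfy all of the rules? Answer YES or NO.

Candidates per position — 1:theetrouk {R,P}; 2:plaadrout {A,P}; 3:zaishulm {P,R}; 4:kleisk {C,P}; 5:roiflop {A}; 6:lish {R}; 7:plaadrout {A,P}; 8:theetrouk {R,P}; 9:zaishulm {P,R}; 10:snaasteen {A,C}.
One satisfying assignment: R P R C A R P R R C.
Verifying each rule — rule 1 ok; rule 2 ok; rule 3 ok; rule 4 ok; rule 5 ok.

YES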